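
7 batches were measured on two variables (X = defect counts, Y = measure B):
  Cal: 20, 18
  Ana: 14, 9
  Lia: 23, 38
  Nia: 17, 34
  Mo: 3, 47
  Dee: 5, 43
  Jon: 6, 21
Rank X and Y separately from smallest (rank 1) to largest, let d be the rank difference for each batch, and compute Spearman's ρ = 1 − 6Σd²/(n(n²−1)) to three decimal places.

-0.464

Ranks of variable 1: 6, 4, 7, 5, 1, 2, 3
Ranks of variable 2: 2, 1, 5, 4, 7, 6, 3
d = r₁ − r₂: 4, 3, 2, 1, -6, -4, 0
d²: 16, 9, 4, 1, 36, 16, 0; Σd² = 82
ρ = 1 − 6·82/(7·48) = 1 − 492/336 = -0.464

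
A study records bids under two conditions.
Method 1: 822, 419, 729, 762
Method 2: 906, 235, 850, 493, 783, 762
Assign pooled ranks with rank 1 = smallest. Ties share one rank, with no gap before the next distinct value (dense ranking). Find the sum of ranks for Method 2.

32

Sorted (ascending): 235, 419, 493, 729, 762, 762, 783, 822, 850, 906
The 2 values of 762 share dense rank 5.
Remaining distinct values take the next consecutive integers.
Method 2 values → pooled ranks: 906→9, 235→1, 850→8, 493→3, 783→6, 762→5
Rank sum = 9 + 1 + 8 + 3 + 6 + 5 = 32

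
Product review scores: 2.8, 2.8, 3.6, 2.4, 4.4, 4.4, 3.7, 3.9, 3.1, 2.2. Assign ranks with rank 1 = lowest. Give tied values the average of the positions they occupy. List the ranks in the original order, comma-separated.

3.5, 3.5, 6, 2, 9.5, 9.5, 7, 8, 5, 1

Sorted (ascending): 2.2, 2.4, 2.8, 2.8, 3.1, 3.6, 3.7, 3.9, 4.4, 4.4
The 2 values of 2.8 occupy positions 3–4 → average rank (3+4)/2 = 3.5.
The 2 values of 4.4 occupy positions 9–10 → average rank (9+10)/2 = 9.5.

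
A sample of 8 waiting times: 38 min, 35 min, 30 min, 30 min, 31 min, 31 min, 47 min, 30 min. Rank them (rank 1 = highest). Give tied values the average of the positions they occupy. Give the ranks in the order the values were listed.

2, 3, 7, 7, 4.5, 4.5, 1, 7

Sorted (descending): 47, 38, 35, 31, 31, 30, 30, 30
The 2 values of 31 occupy positions 4–5 → average rank (4+5)/2 = 4.5.
The 3 values of 30 occupy positions 6–8 → average rank 7.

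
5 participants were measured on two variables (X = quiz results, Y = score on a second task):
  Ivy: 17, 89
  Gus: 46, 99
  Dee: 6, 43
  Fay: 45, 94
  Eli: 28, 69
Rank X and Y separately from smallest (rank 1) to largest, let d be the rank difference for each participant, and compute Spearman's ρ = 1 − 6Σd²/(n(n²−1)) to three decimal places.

Ranks of variable 1: 2, 5, 1, 4, 3
Ranks of variable 2: 3, 5, 1, 4, 2
d = r₁ − r₂: -1, 0, 0, 0, 1
d²: 1, 0, 0, 0, 1; Σd² = 2
ρ = 1 − 6·2/(5·24) = 1 − 12/120 = 0.900

0.900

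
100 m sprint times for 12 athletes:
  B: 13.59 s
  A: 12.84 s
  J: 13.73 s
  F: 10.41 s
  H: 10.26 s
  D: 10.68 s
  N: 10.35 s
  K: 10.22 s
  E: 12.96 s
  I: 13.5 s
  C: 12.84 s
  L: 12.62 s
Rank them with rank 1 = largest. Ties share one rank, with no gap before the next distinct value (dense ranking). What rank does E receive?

Sorted (descending): 13.73, 13.59, 13.5, 12.96, 12.84, 12.84, 12.62, 10.68, 10.41, 10.35, 10.26, 10.22
The 2 values of 12.84 share dense rank 5.
Remaining distinct values take the next consecutive integers.
E has value 12.96 s → rank 4.

4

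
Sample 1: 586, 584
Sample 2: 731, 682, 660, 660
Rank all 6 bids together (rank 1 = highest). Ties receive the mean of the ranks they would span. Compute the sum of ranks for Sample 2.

10

Sorted (descending): 731, 682, 660, 660, 586, 584
The 2 values of 660 occupy positions 3–4 → average rank (3+4)/2 = 3.5.
Sample 2 values → pooled ranks: 731→1, 682→2, 660→3.5, 660→3.5
Rank sum = 1 + 2 + 3.5 + 3.5 = 10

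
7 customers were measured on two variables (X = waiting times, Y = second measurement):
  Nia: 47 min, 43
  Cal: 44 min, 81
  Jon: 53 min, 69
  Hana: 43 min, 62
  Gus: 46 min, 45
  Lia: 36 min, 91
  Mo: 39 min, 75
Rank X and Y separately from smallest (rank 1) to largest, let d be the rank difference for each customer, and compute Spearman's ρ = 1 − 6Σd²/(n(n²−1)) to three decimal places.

Ranks of variable 1: 6, 4, 7, 3, 5, 1, 2
Ranks of variable 2: 1, 6, 4, 3, 2, 7, 5
d = r₁ − r₂: 5, -2, 3, 0, 3, -6, -3
d²: 25, 4, 9, 0, 9, 36, 9; Σd² = 92
ρ = 1 − 6·92/(7·48) = 1 − 552/336 = -0.643

-0.643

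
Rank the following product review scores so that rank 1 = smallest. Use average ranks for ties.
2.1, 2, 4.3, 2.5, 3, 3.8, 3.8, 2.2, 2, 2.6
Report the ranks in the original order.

Sorted (ascending): 2, 2, 2.1, 2.2, 2.5, 2.6, 3, 3.8, 3.8, 4.3
The 2 values of 2 occupy positions 1–2 → average rank (1+2)/2 = 1.5.
The 2 values of 3.8 occupy positions 8–9 → average rank (8+9)/2 = 8.5.

3, 1.5, 10, 5, 7, 8.5, 8.5, 4, 1.5, 6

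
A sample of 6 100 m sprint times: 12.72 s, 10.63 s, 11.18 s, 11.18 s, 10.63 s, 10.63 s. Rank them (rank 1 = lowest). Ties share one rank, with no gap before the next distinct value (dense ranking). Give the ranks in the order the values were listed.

Sorted (ascending): 10.63, 10.63, 10.63, 11.18, 11.18, 12.72
The 3 values of 10.63 share dense rank 1.
The 2 values of 11.18 share dense rank 2.
Remaining distinct values take the next consecutive integers.

3, 1, 2, 2, 1, 1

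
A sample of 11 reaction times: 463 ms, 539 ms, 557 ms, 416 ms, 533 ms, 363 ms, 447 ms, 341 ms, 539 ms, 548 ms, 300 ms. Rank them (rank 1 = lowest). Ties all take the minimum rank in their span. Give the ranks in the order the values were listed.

Sorted (ascending): 300, 341, 363, 416, 447, 463, 533, 539, 539, 548, 557
The 2 values of 539 occupy positions 8–9 → each gets rank 8.

6, 8, 11, 4, 7, 3, 5, 2, 8, 10, 1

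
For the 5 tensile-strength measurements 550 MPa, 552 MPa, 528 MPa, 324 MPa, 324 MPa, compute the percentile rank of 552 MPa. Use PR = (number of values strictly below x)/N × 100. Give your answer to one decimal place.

N = 5.
Strictly below 552: 4. Equal to 552: 1.
PR = 4/5 × 100 = 80.0

80.0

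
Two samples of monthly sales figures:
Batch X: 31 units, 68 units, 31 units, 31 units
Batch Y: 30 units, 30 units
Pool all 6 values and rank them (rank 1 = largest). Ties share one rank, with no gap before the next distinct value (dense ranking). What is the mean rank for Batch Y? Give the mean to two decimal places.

3.00

Sorted (descending): 68, 31, 31, 31, 30, 30
The 3 values of 31 share dense rank 2.
The 2 values of 30 share dense rank 3.
Remaining distinct values take the next consecutive integers.
Batch Y values → pooled ranks: 30→3, 30→3
Mean rank = (3 + 3) / 2 = 3.00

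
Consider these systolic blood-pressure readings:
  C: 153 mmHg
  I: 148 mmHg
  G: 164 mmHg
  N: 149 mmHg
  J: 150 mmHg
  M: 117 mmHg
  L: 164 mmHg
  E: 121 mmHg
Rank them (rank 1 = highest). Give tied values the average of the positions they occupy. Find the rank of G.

1.5

Sorted (descending): 164, 164, 153, 150, 149, 148, 121, 117
The 2 values of 164 occupy positions 1–2 → average rank (1+2)/2 = 1.5.
G has value 164 mmHg → rank 1.5.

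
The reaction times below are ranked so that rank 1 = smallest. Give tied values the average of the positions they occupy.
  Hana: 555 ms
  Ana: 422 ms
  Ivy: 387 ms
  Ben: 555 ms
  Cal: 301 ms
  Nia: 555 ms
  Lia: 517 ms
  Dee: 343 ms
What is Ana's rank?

Sorted (ascending): 301, 343, 387, 422, 517, 555, 555, 555
The 3 values of 555 occupy positions 6–8 → average rank 7.
Ana has value 422 ms → rank 4.

4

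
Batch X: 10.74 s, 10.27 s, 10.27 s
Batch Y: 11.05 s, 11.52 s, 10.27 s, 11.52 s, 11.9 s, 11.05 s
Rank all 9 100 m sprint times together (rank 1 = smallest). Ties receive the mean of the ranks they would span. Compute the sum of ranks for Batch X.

Sorted (ascending): 10.27, 10.27, 10.27, 10.74, 11.05, 11.05, 11.52, 11.52, 11.9
The 3 values of 10.27 occupy positions 1–3 → average rank 2.
The 2 values of 11.05 occupy positions 5–6 → average rank (5+6)/2 = 5.5.
The 2 values of 11.52 occupy positions 7–8 → average rank (7+8)/2 = 7.5.
Batch X values → pooled ranks: 10.74→4, 10.27→2, 10.27→2
Rank sum = 4 + 2 + 2 = 8

8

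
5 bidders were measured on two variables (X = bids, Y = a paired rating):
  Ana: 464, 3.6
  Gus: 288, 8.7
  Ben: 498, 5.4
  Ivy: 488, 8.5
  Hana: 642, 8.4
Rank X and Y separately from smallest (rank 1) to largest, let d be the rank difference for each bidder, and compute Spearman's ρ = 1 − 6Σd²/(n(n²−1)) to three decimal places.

-0.300

Ranks of variable 1: 2, 1, 4, 3, 5
Ranks of variable 2: 1, 5, 2, 4, 3
d = r₁ − r₂: 1, -4, 2, -1, 2
d²: 1, 16, 4, 1, 4; Σd² = 26
ρ = 1 − 6·26/(5·24) = 1 − 156/120 = -0.300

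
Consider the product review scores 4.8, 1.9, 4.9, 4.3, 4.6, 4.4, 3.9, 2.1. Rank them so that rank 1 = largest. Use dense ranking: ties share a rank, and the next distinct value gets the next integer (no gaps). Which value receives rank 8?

Sorted (descending): 4.9, 4.8, 4.6, 4.4, 4.3, 3.9, 2.1, 1.9
No ties — each value takes its position as its rank.
Rank 8 → value 1.9.

1.9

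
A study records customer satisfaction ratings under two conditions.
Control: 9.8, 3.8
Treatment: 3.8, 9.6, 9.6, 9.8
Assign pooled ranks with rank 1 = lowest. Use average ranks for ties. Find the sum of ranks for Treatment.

14

Sorted (ascending): 3.8, 3.8, 9.6, 9.6, 9.8, 9.8
The 2 values of 3.8 occupy positions 1–2 → average rank (1+2)/2 = 1.5.
The 2 values of 9.6 occupy positions 3–4 → average rank (3+4)/2 = 3.5.
The 2 values of 9.8 occupy positions 5–6 → average rank (5+6)/2 = 5.5.
Treatment values → pooled ranks: 3.8→1.5, 9.6→3.5, 9.6→3.5, 9.8→5.5
Rank sum = 1.5 + 3.5 + 3.5 + 5.5 = 14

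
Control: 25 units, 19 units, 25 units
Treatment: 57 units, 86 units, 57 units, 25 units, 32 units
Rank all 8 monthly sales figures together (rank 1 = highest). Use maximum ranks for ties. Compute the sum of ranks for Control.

22

Sorted (descending): 86, 57, 57, 32, 25, 25, 25, 19
The 2 values of 57 occupy positions 2–3 → each gets rank 3.
The 3 values of 25 occupy positions 5–7 → each gets rank 7.
Control values → pooled ranks: 25→7, 19→8, 25→7
Rank sum = 7 + 8 + 7 = 22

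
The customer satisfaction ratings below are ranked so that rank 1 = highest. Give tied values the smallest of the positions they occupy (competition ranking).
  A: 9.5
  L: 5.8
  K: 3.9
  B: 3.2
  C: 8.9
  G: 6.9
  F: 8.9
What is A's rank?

Sorted (descending): 9.5, 8.9, 8.9, 6.9, 5.8, 3.9, 3.2
The 2 values of 8.9 occupy positions 2–3 → each gets rank 2.
A has value 9.5 → rank 1.

1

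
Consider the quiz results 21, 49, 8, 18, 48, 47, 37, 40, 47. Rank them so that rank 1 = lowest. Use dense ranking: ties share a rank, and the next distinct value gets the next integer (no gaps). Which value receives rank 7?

48

Sorted (ascending): 8, 18, 21, 37, 40, 47, 47, 48, 49
The 2 values of 47 share dense rank 6.
Remaining distinct values take the next consecutive integers.
Rank 7 → value 48.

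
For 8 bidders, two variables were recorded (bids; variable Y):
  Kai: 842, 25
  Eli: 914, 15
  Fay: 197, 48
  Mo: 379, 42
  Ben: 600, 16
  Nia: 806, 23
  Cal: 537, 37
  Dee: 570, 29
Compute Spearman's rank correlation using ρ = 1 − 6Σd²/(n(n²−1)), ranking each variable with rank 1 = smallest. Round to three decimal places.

-0.905

Ranks of variable 1: 7, 8, 1, 2, 5, 6, 3, 4
Ranks of variable 2: 4, 1, 8, 7, 2, 3, 6, 5
d = r₁ − r₂: 3, 7, -7, -5, 3, 3, -3, -1
d²: 9, 49, 49, 25, 9, 9, 9, 1; Σd² = 160
ρ = 1 − 6·160/(8·63) = 1 − 960/504 = -0.905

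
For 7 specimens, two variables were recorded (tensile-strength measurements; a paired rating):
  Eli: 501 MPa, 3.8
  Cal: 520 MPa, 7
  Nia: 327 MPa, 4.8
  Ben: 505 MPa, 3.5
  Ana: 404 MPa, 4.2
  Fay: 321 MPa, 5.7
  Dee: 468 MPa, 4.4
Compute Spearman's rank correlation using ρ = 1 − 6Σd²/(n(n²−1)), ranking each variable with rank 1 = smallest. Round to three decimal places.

Ranks of variable 1: 5, 7, 2, 6, 3, 1, 4
Ranks of variable 2: 2, 7, 5, 1, 3, 6, 4
d = r₁ − r₂: 3, 0, -3, 5, 0, -5, 0
d²: 9, 0, 9, 25, 0, 25, 0; Σd² = 68
ρ = 1 − 6·68/(7·48) = 1 − 408/336 = -0.214

-0.214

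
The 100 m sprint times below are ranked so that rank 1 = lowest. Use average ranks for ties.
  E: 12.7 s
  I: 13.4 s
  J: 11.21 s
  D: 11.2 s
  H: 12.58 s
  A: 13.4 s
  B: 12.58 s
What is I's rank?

6.5

Sorted (ascending): 11.2, 11.21, 12.58, 12.58, 12.7, 13.4, 13.4
The 2 values of 12.58 occupy positions 3–4 → average rank (3+4)/2 = 3.5.
The 2 values of 13.4 occupy positions 6–7 → average rank (6+7)/2 = 6.5.
I has value 13.4 s → rank 6.5.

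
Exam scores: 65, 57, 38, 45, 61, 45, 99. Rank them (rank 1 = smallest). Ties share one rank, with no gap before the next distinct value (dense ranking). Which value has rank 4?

61

Sorted (ascending): 38, 45, 45, 57, 61, 65, 99
The 2 values of 45 share dense rank 2.
Remaining distinct values take the next consecutive integers.
Rank 4 → value 61.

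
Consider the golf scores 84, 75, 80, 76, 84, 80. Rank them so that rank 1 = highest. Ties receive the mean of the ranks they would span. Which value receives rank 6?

75

Sorted (descending): 84, 84, 80, 80, 76, 75
The 2 values of 84 occupy positions 1–2 → average rank (1+2)/2 = 1.5.
The 2 values of 80 occupy positions 3–4 → average rank (3+4)/2 = 3.5.
Rank 6 → value 75.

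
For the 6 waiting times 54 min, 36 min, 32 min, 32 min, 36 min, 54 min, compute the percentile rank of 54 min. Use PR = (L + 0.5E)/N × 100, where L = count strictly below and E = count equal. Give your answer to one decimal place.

N = 6.
Strictly below 54: 4. Equal to 54: 2.
PR = (4 + 0.5·2)/6 × 100 = 83.3

83.3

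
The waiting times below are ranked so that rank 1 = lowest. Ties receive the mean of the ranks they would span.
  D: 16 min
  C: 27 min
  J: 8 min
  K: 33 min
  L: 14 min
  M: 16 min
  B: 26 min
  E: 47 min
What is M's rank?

3.5

Sorted (ascending): 8, 14, 16, 16, 26, 27, 33, 47
The 2 values of 16 occupy positions 3–4 → average rank (3+4)/2 = 3.5.
M has value 16 min → rank 3.5.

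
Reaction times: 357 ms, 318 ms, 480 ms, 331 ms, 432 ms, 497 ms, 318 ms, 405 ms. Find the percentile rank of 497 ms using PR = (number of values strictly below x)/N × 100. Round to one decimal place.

N = 8.
Strictly below 497: 7. Equal to 497: 1.
PR = 7/8 × 100 = 87.5

87.5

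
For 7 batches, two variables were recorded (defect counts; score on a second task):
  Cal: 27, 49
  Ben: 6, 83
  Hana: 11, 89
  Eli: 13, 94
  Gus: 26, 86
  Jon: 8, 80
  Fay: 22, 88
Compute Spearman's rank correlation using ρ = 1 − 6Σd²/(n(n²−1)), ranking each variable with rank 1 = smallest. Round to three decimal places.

Ranks of variable 1: 7, 1, 3, 4, 6, 2, 5
Ranks of variable 2: 1, 3, 6, 7, 4, 2, 5
d = r₁ − r₂: 6, -2, -3, -3, 2, 0, 0
d²: 36, 4, 9, 9, 4, 0, 0; Σd² = 62
ρ = 1 − 6·62/(7·48) = 1 − 372/336 = -0.107

-0.107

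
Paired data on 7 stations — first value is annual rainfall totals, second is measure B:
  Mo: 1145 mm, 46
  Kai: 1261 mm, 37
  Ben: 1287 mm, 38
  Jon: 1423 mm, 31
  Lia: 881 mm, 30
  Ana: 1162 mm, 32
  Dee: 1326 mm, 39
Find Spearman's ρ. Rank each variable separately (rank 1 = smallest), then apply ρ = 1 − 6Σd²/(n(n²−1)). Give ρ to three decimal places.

0.107

Ranks of variable 1: 2, 4, 5, 7, 1, 3, 6
Ranks of variable 2: 7, 4, 5, 2, 1, 3, 6
d = r₁ − r₂: -5, 0, 0, 5, 0, 0, 0
d²: 25, 0, 0, 25, 0, 0, 0; Σd² = 50
ρ = 1 − 6·50/(7·48) = 1 − 300/336 = 0.107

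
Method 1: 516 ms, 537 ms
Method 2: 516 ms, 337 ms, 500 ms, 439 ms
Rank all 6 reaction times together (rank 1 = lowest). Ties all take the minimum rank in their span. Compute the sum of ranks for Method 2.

10

Sorted (ascending): 337, 439, 500, 516, 516, 537
The 2 values of 516 occupy positions 4–5 → each gets rank 4.
Method 2 values → pooled ranks: 516→4, 337→1, 500→3, 439→2
Rank sum = 4 + 1 + 3 + 2 = 10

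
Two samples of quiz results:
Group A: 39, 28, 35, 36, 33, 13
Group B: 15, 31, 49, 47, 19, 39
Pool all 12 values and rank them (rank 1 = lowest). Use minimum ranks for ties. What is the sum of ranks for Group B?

Sorted (ascending): 13, 15, 19, 28, 31, 33, 35, 36, 39, 39, 47, 49
The 2 values of 39 occupy positions 9–10 → each gets rank 9.
Group B values → pooled ranks: 15→2, 31→5, 49→12, 47→11, 19→3, 39→9
Rank sum = 2 + 5 + 12 + 11 + 3 + 9 = 42

42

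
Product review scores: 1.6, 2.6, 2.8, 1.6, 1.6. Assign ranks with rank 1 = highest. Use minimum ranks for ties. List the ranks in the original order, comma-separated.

Sorted (descending): 2.8, 2.6, 1.6, 1.6, 1.6
The 3 values of 1.6 occupy positions 3–5 → each gets rank 3.

3, 2, 1, 3, 3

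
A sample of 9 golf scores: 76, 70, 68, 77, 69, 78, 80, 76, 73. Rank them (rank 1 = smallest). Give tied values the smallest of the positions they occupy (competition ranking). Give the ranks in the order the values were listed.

Sorted (ascending): 68, 69, 70, 73, 76, 76, 77, 78, 80
The 2 values of 76 occupy positions 5–6 → each gets rank 5.

5, 3, 1, 7, 2, 8, 9, 5, 4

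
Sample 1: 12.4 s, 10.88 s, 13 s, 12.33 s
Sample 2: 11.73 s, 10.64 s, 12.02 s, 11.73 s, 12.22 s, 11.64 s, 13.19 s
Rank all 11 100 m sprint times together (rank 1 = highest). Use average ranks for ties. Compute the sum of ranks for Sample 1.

19

Sorted (descending): 13.19, 13, 12.4, 12.33, 12.22, 12.02, 11.73, 11.73, 11.64, 10.88, 10.64
The 2 values of 11.73 occupy positions 7–8 → average rank (7+8)/2 = 7.5.
Sample 1 values → pooled ranks: 12.4→3, 10.88→10, 13→2, 12.33→4
Rank sum = 3 + 10 + 2 + 4 = 19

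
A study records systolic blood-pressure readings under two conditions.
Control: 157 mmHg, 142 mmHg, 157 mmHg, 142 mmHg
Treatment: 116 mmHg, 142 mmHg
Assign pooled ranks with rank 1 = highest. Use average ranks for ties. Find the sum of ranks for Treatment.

Sorted (descending): 157, 157, 142, 142, 142, 116
The 2 values of 157 occupy positions 1–2 → average rank (1+2)/2 = 1.5.
The 3 values of 142 occupy positions 3–5 → average rank 4.
Treatment values → pooled ranks: 116→6, 142→4
Rank sum = 6 + 4 = 10

10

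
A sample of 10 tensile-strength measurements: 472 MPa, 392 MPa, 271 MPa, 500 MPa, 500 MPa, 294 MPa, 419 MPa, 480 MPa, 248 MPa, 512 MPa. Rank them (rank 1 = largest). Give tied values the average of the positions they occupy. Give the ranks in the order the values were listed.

5, 7, 9, 2.5, 2.5, 8, 6, 4, 10, 1

Sorted (descending): 512, 500, 500, 480, 472, 419, 392, 294, 271, 248
The 2 values of 500 occupy positions 2–3 → average rank (2+3)/2 = 2.5.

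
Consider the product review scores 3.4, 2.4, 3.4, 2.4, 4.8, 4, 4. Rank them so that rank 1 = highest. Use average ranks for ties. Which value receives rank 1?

4.8

Sorted (descending): 4.8, 4, 4, 3.4, 3.4, 2.4, 2.4
The 2 values of 4 occupy positions 2–3 → average rank (2+3)/2 = 2.5.
The 2 values of 3.4 occupy positions 4–5 → average rank (4+5)/2 = 4.5.
The 2 values of 2.4 occupy positions 6–7 → average rank (6+7)/2 = 6.5.
Rank 1 → value 4.8.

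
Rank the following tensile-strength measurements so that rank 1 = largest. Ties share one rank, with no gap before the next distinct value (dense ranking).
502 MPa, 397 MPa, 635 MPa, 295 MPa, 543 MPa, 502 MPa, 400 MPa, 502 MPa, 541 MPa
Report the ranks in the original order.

4, 6, 1, 7, 2, 4, 5, 4, 3

Sorted (descending): 635, 543, 541, 502, 502, 502, 400, 397, 295
The 3 values of 502 share dense rank 4.
Remaining distinct values take the next consecutive integers.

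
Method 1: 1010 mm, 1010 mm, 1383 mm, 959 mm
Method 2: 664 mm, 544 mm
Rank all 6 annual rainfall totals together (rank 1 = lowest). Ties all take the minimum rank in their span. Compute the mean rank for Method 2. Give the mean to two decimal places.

Sorted (ascending): 544, 664, 959, 1010, 1010, 1383
The 2 values of 1010 occupy positions 4–5 → each gets rank 4.
Method 2 values → pooled ranks: 664→2, 544→1
Mean rank = (2 + 1) / 2 = 1.50

1.50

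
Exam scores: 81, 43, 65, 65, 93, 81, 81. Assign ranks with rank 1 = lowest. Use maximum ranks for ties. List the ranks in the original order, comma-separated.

Sorted (ascending): 43, 65, 65, 81, 81, 81, 93
The 2 values of 65 occupy positions 2–3 → each gets rank 3.
The 3 values of 81 occupy positions 4–6 → each gets rank 6.

6, 1, 3, 3, 7, 6, 6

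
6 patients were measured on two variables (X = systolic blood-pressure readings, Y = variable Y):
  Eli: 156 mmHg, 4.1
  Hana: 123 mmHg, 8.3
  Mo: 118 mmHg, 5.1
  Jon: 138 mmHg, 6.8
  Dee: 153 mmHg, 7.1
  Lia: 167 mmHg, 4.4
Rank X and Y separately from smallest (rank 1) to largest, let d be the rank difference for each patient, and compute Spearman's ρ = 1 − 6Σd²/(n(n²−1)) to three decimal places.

Ranks of variable 1: 5, 2, 1, 3, 4, 6
Ranks of variable 2: 1, 6, 3, 4, 5, 2
d = r₁ − r₂: 4, -4, -2, -1, -1, 4
d²: 16, 16, 4, 1, 1, 16; Σd² = 54
ρ = 1 − 6·54/(6·35) = 1 − 324/210 = -0.543

-0.543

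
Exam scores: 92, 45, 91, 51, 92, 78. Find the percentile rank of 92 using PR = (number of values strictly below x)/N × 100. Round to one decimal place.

N = 6.
Strictly below 92: 4. Equal to 92: 2.
PR = 4/6 × 100 = 66.7

66.7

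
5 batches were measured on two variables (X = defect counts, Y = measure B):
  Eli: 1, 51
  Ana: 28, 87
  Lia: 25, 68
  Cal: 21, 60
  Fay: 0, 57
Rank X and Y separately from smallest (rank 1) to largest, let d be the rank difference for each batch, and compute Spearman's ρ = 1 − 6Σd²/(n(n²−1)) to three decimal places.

0.900

Ranks of variable 1: 2, 5, 4, 3, 1
Ranks of variable 2: 1, 5, 4, 3, 2
d = r₁ − r₂: 1, 0, 0, 0, -1
d²: 1, 0, 0, 0, 1; Σd² = 2
ρ = 1 − 6·2/(5·24) = 1 − 12/120 = 0.900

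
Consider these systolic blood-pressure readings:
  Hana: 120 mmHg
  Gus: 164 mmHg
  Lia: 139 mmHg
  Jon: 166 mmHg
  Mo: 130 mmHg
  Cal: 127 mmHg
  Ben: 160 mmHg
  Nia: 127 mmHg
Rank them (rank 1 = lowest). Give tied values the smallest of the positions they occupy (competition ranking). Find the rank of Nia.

Sorted (ascending): 120, 127, 127, 130, 139, 160, 164, 166
The 2 values of 127 occupy positions 2–3 → each gets rank 2.
Nia has value 127 mmHg → rank 2.

2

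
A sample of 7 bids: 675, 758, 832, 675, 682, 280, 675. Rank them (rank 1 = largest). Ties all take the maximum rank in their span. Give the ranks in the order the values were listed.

Sorted (descending): 832, 758, 682, 675, 675, 675, 280
The 3 values of 675 occupy positions 4–6 → each gets rank 6.

6, 2, 1, 6, 3, 7, 6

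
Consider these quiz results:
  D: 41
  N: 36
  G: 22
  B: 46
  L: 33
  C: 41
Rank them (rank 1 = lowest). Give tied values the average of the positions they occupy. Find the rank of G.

Sorted (ascending): 22, 33, 36, 41, 41, 46
The 2 values of 41 occupy positions 4–5 → average rank (4+5)/2 = 4.5.
G has value 22 → rank 1.

1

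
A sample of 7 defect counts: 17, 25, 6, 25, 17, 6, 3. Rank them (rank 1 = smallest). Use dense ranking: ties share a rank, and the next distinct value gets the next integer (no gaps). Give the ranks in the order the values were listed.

Sorted (ascending): 3, 6, 6, 17, 17, 25, 25
The 2 values of 6 share dense rank 2.
The 2 values of 17 share dense rank 3.
The 2 values of 25 share dense rank 4.
Remaining distinct values take the next consecutive integers.

3, 4, 2, 4, 3, 2, 1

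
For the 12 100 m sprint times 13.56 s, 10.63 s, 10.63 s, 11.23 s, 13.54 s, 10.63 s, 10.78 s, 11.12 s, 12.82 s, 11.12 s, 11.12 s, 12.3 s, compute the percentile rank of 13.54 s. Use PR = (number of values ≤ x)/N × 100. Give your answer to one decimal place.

N = 12.
Strictly below 13.54: 10. Equal to 13.54: 1.
PR = 11/12 × 100 = 91.7

91.7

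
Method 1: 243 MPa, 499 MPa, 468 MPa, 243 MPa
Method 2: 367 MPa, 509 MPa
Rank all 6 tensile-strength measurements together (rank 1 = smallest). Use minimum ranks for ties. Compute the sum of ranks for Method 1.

11

Sorted (ascending): 243, 243, 367, 468, 499, 509
The 2 values of 243 occupy positions 1–2 → each gets rank 1.
Method 1 values → pooled ranks: 243→1, 499→5, 468→4, 243→1
Rank sum = 1 + 5 + 4 + 1 = 11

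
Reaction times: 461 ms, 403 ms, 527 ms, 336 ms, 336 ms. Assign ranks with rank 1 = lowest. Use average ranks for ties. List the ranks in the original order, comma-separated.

Sorted (ascending): 336, 336, 403, 461, 527
The 2 values of 336 occupy positions 1–2 → average rank (1+2)/2 = 1.5.

4, 3, 5, 1.5, 1.5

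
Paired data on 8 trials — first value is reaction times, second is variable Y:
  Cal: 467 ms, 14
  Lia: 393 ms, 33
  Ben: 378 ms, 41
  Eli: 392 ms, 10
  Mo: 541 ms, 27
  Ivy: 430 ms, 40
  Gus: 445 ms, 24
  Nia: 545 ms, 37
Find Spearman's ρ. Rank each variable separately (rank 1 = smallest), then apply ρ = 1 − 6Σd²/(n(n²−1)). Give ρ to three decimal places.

-0.143

Ranks of variable 1: 6, 3, 1, 2, 7, 4, 5, 8
Ranks of variable 2: 2, 5, 8, 1, 4, 7, 3, 6
d = r₁ − r₂: 4, -2, -7, 1, 3, -3, 2, 2
d²: 16, 4, 49, 1, 9, 9, 4, 4; Σd² = 96
ρ = 1 − 6·96/(8·63) = 1 − 576/504 = -0.143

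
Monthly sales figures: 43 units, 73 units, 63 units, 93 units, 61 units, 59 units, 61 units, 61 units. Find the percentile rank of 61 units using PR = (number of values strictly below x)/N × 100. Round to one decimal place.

25.0

N = 8.
Strictly below 61: 2. Equal to 61: 3.
PR = 2/8 × 100 = 25.0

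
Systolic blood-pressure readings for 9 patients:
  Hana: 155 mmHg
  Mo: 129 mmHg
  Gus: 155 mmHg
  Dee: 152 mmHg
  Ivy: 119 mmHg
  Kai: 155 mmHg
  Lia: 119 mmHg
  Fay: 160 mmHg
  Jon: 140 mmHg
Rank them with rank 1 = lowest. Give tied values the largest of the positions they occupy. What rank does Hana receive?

Sorted (ascending): 119, 119, 129, 140, 152, 155, 155, 155, 160
The 2 values of 119 occupy positions 1–2 → each gets rank 2.
The 3 values of 155 occupy positions 6–8 → each gets rank 8.
Hana has value 155 mmHg → rank 8.

8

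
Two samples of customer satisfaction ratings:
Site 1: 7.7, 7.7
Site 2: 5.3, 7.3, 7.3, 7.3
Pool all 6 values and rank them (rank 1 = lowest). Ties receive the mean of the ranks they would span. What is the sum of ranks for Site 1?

Sorted (ascending): 5.3, 7.3, 7.3, 7.3, 7.7, 7.7
The 3 values of 7.3 occupy positions 2–4 → average rank 3.
The 2 values of 7.7 occupy positions 5–6 → average rank (5+6)/2 = 5.5.
Site 1 values → pooled ranks: 7.7→5.5, 7.7→5.5
Rank sum = 5.5 + 5.5 = 11

11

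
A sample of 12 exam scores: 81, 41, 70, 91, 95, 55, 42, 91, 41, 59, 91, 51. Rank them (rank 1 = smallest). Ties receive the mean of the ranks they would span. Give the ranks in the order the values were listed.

Sorted (ascending): 41, 41, 42, 51, 55, 59, 70, 81, 91, 91, 91, 95
The 2 values of 41 occupy positions 1–2 → average rank (1+2)/2 = 1.5.
The 3 values of 91 occupy positions 9–11 → average rank 10.

8, 1.5, 7, 10, 12, 5, 3, 10, 1.5, 6, 10, 4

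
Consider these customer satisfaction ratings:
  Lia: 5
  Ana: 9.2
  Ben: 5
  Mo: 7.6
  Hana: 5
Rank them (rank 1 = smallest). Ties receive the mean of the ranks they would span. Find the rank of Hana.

2

Sorted (ascending): 5, 5, 5, 7.6, 9.2
The 3 values of 5 occupy positions 1–3 → average rank 2.
Hana has value 5 → rank 2.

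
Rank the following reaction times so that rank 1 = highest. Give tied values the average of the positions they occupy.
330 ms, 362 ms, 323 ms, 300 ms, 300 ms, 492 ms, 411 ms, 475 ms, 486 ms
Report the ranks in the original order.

6, 5, 7, 8.5, 8.5, 1, 4, 3, 2

Sorted (descending): 492, 486, 475, 411, 362, 330, 323, 300, 300
The 2 values of 300 occupy positions 8–9 → average rank (8+9)/2 = 8.5.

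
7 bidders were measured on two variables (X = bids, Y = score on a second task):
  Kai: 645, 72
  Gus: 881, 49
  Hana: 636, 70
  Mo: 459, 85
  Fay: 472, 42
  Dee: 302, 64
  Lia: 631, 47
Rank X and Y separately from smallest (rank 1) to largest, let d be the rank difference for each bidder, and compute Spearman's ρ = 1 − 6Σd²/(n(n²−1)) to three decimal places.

-0.036

Ranks of variable 1: 6, 7, 5, 2, 3, 1, 4
Ranks of variable 2: 6, 3, 5, 7, 1, 4, 2
d = r₁ − r₂: 0, 4, 0, -5, 2, -3, 2
d²: 0, 16, 0, 25, 4, 9, 4; Σd² = 58
ρ = 1 − 6·58/(7·48) = 1 − 348/336 = -0.036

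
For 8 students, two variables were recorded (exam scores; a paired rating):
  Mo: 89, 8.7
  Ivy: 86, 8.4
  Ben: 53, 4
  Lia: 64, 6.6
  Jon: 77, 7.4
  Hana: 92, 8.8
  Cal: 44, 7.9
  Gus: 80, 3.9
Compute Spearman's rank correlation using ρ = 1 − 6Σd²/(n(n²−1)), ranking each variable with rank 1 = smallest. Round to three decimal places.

0.619

Ranks of variable 1: 7, 6, 2, 3, 4, 8, 1, 5
Ranks of variable 2: 7, 6, 2, 3, 4, 8, 5, 1
d = r₁ − r₂: 0, 0, 0, 0, 0, 0, -4, 4
d²: 0, 0, 0, 0, 0, 0, 16, 16; Σd² = 32
ρ = 1 − 6·32/(8·63) = 1 − 192/504 = 0.619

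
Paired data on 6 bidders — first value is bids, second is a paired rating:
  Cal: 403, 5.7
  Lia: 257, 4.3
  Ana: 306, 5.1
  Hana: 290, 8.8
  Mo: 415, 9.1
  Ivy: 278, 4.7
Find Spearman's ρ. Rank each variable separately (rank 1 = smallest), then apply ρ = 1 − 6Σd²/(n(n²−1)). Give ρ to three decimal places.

0.829

Ranks of variable 1: 5, 1, 4, 3, 6, 2
Ranks of variable 2: 4, 1, 3, 5, 6, 2
d = r₁ − r₂: 1, 0, 1, -2, 0, 0
d²: 1, 0, 1, 4, 0, 0; Σd² = 6
ρ = 1 − 6·6/(6·35) = 1 − 36/210 = 0.829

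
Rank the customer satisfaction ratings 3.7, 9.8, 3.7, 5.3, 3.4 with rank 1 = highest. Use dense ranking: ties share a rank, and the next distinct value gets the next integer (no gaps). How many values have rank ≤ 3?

4

Sorted (descending): 9.8, 5.3, 3.7, 3.7, 3.4
The 2 values of 3.7 share dense rank 3.
Remaining distinct values take the next consecutive integers.
Ranks ≤ 3: {1, 2, 3, 3} → 4 values.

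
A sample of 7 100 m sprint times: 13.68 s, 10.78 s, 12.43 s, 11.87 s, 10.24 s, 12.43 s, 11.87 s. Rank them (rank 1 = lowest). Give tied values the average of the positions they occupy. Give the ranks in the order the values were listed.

Sorted (ascending): 10.24, 10.78, 11.87, 11.87, 12.43, 12.43, 13.68
The 2 values of 11.87 occupy positions 3–4 → average rank (3+4)/2 = 3.5.
The 2 values of 12.43 occupy positions 5–6 → average rank (5+6)/2 = 5.5.

7, 2, 5.5, 3.5, 1, 5.5, 3.5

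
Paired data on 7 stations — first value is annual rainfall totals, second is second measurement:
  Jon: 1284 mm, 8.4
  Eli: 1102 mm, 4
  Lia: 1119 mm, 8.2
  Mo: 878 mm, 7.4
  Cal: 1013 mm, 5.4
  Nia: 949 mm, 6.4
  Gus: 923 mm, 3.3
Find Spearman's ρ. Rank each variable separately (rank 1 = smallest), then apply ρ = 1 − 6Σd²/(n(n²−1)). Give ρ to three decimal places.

0.500

Ranks of variable 1: 7, 5, 6, 1, 4, 3, 2
Ranks of variable 2: 7, 2, 6, 5, 3, 4, 1
d = r₁ − r₂: 0, 3, 0, -4, 1, -1, 1
d²: 0, 9, 0, 16, 1, 1, 1; Σd² = 28
ρ = 1 − 6·28/(7·48) = 1 − 168/336 = 0.500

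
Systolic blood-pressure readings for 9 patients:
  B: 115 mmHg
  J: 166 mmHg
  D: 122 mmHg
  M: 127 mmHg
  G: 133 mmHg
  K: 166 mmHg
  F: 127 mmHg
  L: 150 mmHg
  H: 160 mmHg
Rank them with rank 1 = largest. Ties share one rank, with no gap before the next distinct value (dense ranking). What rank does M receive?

Sorted (descending): 166, 166, 160, 150, 133, 127, 127, 122, 115
The 2 values of 166 share dense rank 1.
The 2 values of 127 share dense rank 5.
Remaining distinct values take the next consecutive integers.
M has value 127 mmHg → rank 5.

5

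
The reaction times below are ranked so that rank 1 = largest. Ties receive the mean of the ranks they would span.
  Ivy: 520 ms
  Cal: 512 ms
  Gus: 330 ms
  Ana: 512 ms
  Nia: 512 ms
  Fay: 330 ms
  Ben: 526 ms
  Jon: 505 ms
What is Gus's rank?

7.5

Sorted (descending): 526, 520, 512, 512, 512, 505, 330, 330
The 3 values of 512 occupy positions 3–5 → average rank 4.
The 2 values of 330 occupy positions 7–8 → average rank (7+8)/2 = 7.5.
Gus has value 330 ms → rank 7.5.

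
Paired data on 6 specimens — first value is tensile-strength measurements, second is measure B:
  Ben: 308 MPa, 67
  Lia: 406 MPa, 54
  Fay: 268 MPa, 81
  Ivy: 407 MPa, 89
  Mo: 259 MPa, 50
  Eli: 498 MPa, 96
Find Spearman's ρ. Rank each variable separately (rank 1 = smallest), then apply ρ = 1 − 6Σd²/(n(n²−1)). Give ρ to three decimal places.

Ranks of variable 1: 3, 4, 2, 5, 1, 6
Ranks of variable 2: 3, 2, 4, 5, 1, 6
d = r₁ − r₂: 0, 2, -2, 0, 0, 0
d²: 0, 4, 4, 0, 0, 0; Σd² = 8
ρ = 1 − 6·8/(6·35) = 1 − 48/210 = 0.771

0.771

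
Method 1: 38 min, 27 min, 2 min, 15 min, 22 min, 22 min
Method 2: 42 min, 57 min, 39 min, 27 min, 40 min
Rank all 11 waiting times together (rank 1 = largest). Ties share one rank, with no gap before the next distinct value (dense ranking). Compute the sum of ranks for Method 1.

Sorted (descending): 57, 42, 40, 39, 38, 27, 27, 22, 22, 15, 2
The 2 values of 27 share dense rank 6.
The 2 values of 22 share dense rank 7.
Remaining distinct values take the next consecutive integers.
Method 1 values → pooled ranks: 38→5, 27→6, 2→9, 15→8, 22→7, 22→7
Rank sum = 5 + 6 + 9 + 8 + 7 + 7 = 42

42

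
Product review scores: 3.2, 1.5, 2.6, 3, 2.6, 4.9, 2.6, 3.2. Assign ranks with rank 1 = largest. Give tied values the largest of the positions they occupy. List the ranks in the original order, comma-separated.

3, 8, 7, 4, 7, 1, 7, 3

Sorted (descending): 4.9, 3.2, 3.2, 3, 2.6, 2.6, 2.6, 1.5
The 2 values of 3.2 occupy positions 2–3 → each gets rank 3.
The 3 values of 2.6 occupy positions 5–7 → each gets rank 7.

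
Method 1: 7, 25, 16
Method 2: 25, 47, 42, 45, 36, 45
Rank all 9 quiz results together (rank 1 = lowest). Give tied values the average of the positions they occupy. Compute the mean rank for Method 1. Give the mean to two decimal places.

Sorted (ascending): 7, 16, 25, 25, 36, 42, 45, 45, 47
The 2 values of 25 occupy positions 3–4 → average rank (3+4)/2 = 3.5.
The 2 values of 45 occupy positions 7–8 → average rank (7+8)/2 = 7.5.
Method 1 values → pooled ranks: 7→1, 25→3.5, 16→2
Mean rank = (1 + 3.5 + 2) / 3 = 2.17

2.17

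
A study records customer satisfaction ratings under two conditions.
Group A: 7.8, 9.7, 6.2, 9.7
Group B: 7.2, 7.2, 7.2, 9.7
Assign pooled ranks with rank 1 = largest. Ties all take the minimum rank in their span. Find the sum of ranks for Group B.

Sorted (descending): 9.7, 9.7, 9.7, 7.8, 7.2, 7.2, 7.2, 6.2
The 3 values of 9.7 occupy positions 1–3 → each gets rank 1.
The 3 values of 7.2 occupy positions 5–7 → each gets rank 5.
Group B values → pooled ranks: 7.2→5, 7.2→5, 7.2→5, 9.7→1
Rank sum = 5 + 5 + 5 + 1 = 16

16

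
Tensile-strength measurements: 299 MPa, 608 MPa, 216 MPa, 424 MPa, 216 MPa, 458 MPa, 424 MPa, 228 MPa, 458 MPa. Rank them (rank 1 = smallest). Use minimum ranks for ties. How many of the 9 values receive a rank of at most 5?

Sorted (ascending): 216, 216, 228, 299, 424, 424, 458, 458, 608
The 2 values of 216 occupy positions 1–2 → each gets rank 1.
The 2 values of 424 occupy positions 5–6 → each gets rank 5.
The 2 values of 458 occupy positions 7–8 → each gets rank 7.
Ranks ≤ 5: {1, 1, 3, 4, 5, 5} → 6 values.

6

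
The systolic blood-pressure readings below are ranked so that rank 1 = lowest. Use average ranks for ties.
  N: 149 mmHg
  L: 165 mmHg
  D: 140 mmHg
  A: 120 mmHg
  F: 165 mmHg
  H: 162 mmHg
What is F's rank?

Sorted (ascending): 120, 140, 149, 162, 165, 165
The 2 values of 165 occupy positions 5–6 → average rank (5+6)/2 = 5.5.
F has value 165 mmHg → rank 5.5.

5.5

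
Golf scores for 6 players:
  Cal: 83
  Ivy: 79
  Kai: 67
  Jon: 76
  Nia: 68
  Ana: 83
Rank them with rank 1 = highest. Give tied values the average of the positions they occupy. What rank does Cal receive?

Sorted (descending): 83, 83, 79, 76, 68, 67
The 2 values of 83 occupy positions 1–2 → average rank (1+2)/2 = 1.5.
Cal has value 83 → rank 1.5.

1.5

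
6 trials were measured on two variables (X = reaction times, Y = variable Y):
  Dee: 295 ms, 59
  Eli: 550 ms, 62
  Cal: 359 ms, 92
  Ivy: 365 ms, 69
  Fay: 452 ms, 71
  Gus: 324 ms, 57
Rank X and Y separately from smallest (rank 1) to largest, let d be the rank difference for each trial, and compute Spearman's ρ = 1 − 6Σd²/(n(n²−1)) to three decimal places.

0.429

Ranks of variable 1: 1, 6, 3, 4, 5, 2
Ranks of variable 2: 2, 3, 6, 4, 5, 1
d = r₁ − r₂: -1, 3, -3, 0, 0, 1
d²: 1, 9, 9, 0, 0, 1; Σd² = 20
ρ = 1 − 6·20/(6·35) = 1 − 120/210 = 0.429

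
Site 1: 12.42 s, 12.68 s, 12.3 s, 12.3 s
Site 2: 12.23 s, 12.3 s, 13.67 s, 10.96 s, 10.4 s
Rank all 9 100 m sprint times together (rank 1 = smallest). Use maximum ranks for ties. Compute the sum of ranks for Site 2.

Sorted (ascending): 10.4, 10.96, 12.23, 12.3, 12.3, 12.3, 12.42, 12.68, 13.67
The 3 values of 12.3 occupy positions 4–6 → each gets rank 6.
Site 2 values → pooled ranks: 12.23→3, 12.3→6, 13.67→9, 10.96→2, 10.4→1
Rank sum = 3 + 6 + 9 + 2 + 1 = 21

21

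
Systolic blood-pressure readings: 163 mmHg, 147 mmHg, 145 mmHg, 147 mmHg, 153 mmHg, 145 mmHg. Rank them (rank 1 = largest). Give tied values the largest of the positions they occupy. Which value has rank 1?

163

Sorted (descending): 163, 153, 147, 147, 145, 145
The 2 values of 147 occupy positions 3–4 → each gets rank 4.
The 2 values of 145 occupy positions 5–6 → each gets rank 6.
Rank 1 → value 163.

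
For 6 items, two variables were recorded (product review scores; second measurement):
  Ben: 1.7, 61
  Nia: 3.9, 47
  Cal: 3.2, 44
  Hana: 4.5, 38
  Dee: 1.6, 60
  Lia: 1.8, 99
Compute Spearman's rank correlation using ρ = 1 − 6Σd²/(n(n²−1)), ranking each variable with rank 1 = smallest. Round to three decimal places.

-0.714

Ranks of variable 1: 2, 5, 4, 6, 1, 3
Ranks of variable 2: 5, 3, 2, 1, 4, 6
d = r₁ − r₂: -3, 2, 2, 5, -3, -3
d²: 9, 4, 4, 25, 9, 9; Σd² = 60
ρ = 1 − 6·60/(6·35) = 1 − 360/210 = -0.714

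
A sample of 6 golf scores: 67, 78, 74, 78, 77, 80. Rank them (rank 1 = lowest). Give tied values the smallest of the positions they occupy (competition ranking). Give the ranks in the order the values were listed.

Sorted (ascending): 67, 74, 77, 78, 78, 80
The 2 values of 78 occupy positions 4–5 → each gets rank 4.

1, 4, 2, 4, 3, 6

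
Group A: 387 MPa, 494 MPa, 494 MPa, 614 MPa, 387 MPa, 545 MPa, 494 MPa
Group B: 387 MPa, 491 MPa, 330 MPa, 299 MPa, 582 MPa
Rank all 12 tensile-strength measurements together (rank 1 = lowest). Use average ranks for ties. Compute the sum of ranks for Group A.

54

Sorted (ascending): 299, 330, 387, 387, 387, 491, 494, 494, 494, 545, 582, 614
The 3 values of 387 occupy positions 3–5 → average rank 4.
The 3 values of 494 occupy positions 7–9 → average rank 8.
Group A values → pooled ranks: 387→4, 494→8, 494→8, 614→12, 387→4, 545→10, 494→8
Rank sum = 4 + 8 + 8 + 12 + 4 + 10 + 8 = 54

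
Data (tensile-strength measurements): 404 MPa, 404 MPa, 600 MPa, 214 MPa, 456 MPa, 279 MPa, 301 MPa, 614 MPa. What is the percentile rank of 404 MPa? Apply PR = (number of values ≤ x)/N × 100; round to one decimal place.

62.5

N = 8.
Strictly below 404: 3. Equal to 404: 2.
PR = 5/8 × 100 = 62.5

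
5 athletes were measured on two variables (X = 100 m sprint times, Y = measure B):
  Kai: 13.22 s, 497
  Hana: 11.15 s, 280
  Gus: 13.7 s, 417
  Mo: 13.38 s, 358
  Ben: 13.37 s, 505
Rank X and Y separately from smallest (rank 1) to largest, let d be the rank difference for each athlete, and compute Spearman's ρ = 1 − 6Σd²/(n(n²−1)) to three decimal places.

0.200

Ranks of variable 1: 2, 1, 5, 4, 3
Ranks of variable 2: 4, 1, 3, 2, 5
d = r₁ − r₂: -2, 0, 2, 2, -2
d²: 4, 0, 4, 4, 4; Σd² = 16
ρ = 1 − 6·16/(5·24) = 1 − 96/120 = 0.200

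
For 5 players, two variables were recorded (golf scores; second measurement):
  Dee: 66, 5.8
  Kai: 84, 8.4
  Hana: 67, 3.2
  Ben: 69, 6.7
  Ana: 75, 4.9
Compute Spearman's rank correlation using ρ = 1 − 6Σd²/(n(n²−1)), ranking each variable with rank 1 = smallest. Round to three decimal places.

0.500

Ranks of variable 1: 1, 5, 2, 3, 4
Ranks of variable 2: 3, 5, 1, 4, 2
d = r₁ − r₂: -2, 0, 1, -1, 2
d²: 4, 0, 1, 1, 4; Σd² = 10
ρ = 1 − 6·10/(5·24) = 1 − 60/120 = 0.500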